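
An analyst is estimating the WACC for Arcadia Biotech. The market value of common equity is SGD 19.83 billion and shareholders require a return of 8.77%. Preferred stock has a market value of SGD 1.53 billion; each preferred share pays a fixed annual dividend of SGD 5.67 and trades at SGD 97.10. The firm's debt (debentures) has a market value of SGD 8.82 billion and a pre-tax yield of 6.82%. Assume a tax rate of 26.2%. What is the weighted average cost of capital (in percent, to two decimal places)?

Cost of preferred: Rp = 5.67 / 97.1 = 5.8393%.
Total capital V = 19.83 + 1.53 + 8.82 = 30.18.
Equity: weight = 19.83/30.18 = 0.6571; cost = 8.77%.
Preferred: weight = 1.53/30.18 = 0.0507; cost = 5.8393%.
Debentures: weight = 8.82/30.18 = 0.2922; after-tax cost = 6.82% × (1 − 26.2%) = 5.0332%.
WACC = 0.6571 × 8.7700% + 0.0507 × 5.8393% + 0.2922 × 5.0332% = 7.5293%.

7.53%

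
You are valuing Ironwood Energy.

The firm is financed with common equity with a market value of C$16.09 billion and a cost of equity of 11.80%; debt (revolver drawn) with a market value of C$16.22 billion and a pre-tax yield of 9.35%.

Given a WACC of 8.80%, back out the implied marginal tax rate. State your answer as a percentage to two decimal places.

Total capital V = 16.09 + 16.22 = 32.31.
Equity weight = 16.09/32.31 = 0.4980.
Revolver drawn weight = 16.22/32.31 = 0.5020.
Equity contribution = 0.4980 × 11.8% = 5.8763%.
Debt contribution must be 8.8% − 5.8763% = 2.9237%.
0.5020 × 9.35% × (1 − T) = 2.9237%  ⇒  (1 − T) = 0.6229.
T = 37.7108%.

37.71%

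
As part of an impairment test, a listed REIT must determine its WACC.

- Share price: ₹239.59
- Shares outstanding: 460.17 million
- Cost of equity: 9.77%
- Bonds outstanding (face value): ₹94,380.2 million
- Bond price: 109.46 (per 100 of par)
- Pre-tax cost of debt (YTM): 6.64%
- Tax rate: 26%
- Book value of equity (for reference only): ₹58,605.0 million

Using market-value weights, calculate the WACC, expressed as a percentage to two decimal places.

Market value of equity E = 239.59 × 460.17m = 110252.1303m. Market value of debt D = 94380.2m × 109.46/100 = 103308.56692m.
Total capital V = 110252.1303 + 103308.56692 = 213560.69722.
Equity: weight = 110252.1303/213560.69722 = 0.5163; cost = 9.77%.
Bonds outstanding: weight = 103308.56692/213560.69722 = 0.4837; after-tax cost = 6.64% × (1 − 26%) = 4.9136%.
WACC = 0.5163 × 9.7700% + 0.4837 × 4.9136% = 7.4207%.

7.42%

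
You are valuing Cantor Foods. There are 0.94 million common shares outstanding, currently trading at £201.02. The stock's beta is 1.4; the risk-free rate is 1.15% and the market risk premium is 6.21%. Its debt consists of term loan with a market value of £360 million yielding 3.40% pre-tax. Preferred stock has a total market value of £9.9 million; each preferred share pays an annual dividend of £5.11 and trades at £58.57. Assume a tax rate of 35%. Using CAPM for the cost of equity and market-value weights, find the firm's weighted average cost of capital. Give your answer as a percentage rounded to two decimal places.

Cost of equity via CAPM: Re = 1.15% + 1.4 × 6.21% = 9.8440%.
Cost of preferred: Rp = 5.11 / 58.57 = 8.7246%.
Market value of equity E = 201.02 × 0.94m = 188.9588m.
Total capital V = 188.9588 + 9.9 + 360 = 558.8588.
Equity: weight = 188.9588/558.8588 = 0.3381; cost = 9.844%.
Preferred: weight = 9.9/558.8588 = 0.0177; cost = 8.7246%.
Term loan: weight = 360/558.8588 = 0.6442; after-tax cost = 3.4% × (1 − 35%) = 2.2100%.
WACC = 0.3381 × 9.8440% + 0.0177 × 8.7246% + 0.6442 × 2.2100% = 4.9066%.

4.91%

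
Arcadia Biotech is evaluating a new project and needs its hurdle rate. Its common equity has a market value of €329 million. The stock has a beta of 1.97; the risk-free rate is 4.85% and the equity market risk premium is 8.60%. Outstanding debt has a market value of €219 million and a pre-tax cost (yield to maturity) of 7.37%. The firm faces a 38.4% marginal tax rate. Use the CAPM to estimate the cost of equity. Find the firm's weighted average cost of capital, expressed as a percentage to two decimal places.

14.90%

Cost of equity via CAPM: Re = 4.85% + 1.97 × 8.6% = 21.7920%.
Total capital V = 329 + 219 = 548.
Equity: weight = 329/548 = 0.6004; cost = 21.792%.
Debt: weight = 219/548 = 0.3996; after-tax cost = 7.37% × (1 − 38.4%) = 4.5399%.
WACC = 0.6004 × 21.7920% + 0.3996 × 4.5399% = 14.8975%.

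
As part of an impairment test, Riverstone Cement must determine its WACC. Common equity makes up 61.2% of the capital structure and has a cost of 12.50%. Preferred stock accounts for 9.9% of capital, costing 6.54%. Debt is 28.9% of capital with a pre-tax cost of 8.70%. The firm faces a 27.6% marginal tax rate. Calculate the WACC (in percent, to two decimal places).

10.12%

After-tax cost of debt = 8.7% × (1 − 27.6%) = 6.2988%.
WACC = 0.612 × 12.5000% + 0.099 × 6.5400% + 0.289 × 6.2988% = 10.1178%.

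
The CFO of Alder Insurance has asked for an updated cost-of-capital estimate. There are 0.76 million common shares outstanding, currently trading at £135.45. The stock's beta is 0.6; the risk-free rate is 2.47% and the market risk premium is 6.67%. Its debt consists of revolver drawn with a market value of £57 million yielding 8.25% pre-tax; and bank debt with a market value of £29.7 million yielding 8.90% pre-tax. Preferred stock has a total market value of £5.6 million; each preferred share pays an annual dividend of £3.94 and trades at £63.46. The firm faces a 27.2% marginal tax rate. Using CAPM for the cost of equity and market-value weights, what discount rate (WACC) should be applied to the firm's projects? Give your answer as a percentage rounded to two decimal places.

6.33%

Cost of equity via CAPM: Re = 2.47% + 0.6 × 6.67% = 6.4720%.
Cost of preferred: Rp = 3.94 / 63.46 = 6.2086%.
Market value of equity E = 135.45 × 0.76m = 102.942m.
Total capital V = 102.942 + 5.6 + 57 + 29.7 = 195.242.
Equity: weight = 102.942/195.242 = 0.5273; cost = 6.472%.
Preferred: weight = 5.6/195.242 = 0.0287; cost = 6.2086%.
Revolver drawn: weight = 57/195.242 = 0.2919; after-tax cost = 8.25% × (1 − 27.2%) = 6.0060%.
Bank debt: weight = 29.7/195.242 = 0.1521; after-tax cost = 8.9% × (1 − 27.2%) = 6.4792%.
WACC = 0.5273 × 6.4720% + 0.0287 × 6.2086% + 0.2919 × 6.0060% + 0.1521 × 6.4792% = 6.3295%.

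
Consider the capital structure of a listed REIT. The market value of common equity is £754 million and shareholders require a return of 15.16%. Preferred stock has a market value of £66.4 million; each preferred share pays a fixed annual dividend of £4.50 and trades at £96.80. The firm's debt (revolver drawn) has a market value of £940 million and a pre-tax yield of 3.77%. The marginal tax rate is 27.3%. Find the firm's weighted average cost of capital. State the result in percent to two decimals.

8.13%

Cost of preferred: Rp = 4.5 / 96.8 = 4.6488%.
Total capital V = 754 + 66.4 + 940 = 1760.4.
Equity: weight = 754/1760.4 = 0.4283; cost = 15.16%.
Preferred: weight = 66.4/1760.4 = 0.0377; cost = 4.6488%.
Revolver drawn: weight = 940/1760.4 = 0.5340; after-tax cost = 3.77% × (1 − 27.3%) = 2.7408%.
WACC = 0.4283 × 15.1600% + 0.0377 × 4.6488% + 0.5340 × 2.7408% = 8.1321%.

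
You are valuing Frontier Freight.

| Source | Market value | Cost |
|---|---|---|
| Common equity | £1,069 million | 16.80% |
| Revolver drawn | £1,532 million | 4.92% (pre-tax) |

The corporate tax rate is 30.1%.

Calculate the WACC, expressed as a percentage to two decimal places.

Total capital V = 1069 + 1532 = 2601.
Equity: weight = 1069/2601 = 0.4110; cost = 16.8%.
Revolver drawn: weight = 1532/2601 = 0.5890; after-tax cost = 4.92% × (1 − 30.1%) = 3.4391%.
WACC = 0.4110 × 16.8000% + 0.5890 × 3.4391% = 8.9304%.

8.93%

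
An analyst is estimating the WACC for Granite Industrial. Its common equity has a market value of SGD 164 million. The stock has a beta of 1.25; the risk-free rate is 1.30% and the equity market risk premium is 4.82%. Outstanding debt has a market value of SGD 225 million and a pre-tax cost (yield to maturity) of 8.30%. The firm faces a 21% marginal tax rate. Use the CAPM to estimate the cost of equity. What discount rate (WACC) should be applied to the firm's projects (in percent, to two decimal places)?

6.88%

Cost of equity via CAPM: Re = 1.3% + 1.25 × 4.82% = 7.3250%.
Total capital V = 164 + 225 = 389.
Equity: weight = 164/389 = 0.4216; cost = 7.325%.
Debt: weight = 225/389 = 0.5784; after-tax cost = 8.3% × (1 − 21%) = 6.5570%.
WACC = 0.4216 × 7.3250% + 0.5784 × 6.5570% = 6.8808%.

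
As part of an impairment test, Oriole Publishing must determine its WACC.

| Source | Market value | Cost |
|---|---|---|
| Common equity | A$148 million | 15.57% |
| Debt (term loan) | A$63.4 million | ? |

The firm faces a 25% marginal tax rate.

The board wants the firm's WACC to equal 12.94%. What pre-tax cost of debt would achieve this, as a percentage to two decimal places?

Total capital V = 148 + 63.4 = 211.4.
Equity weight = 148/211.4 = 0.7001.
Term loan weight = 63.4/211.4 = 0.2999.
Equity contribution = 0.7001 × 15.57% = 10.9005%.
Remaining for debt = 12.94% − 10.9005% = 2.0395%.
Rd × (1 − 25%) × 0.2999 = 2.0395%  ⇒  Rd = 9.0674%.

9.07%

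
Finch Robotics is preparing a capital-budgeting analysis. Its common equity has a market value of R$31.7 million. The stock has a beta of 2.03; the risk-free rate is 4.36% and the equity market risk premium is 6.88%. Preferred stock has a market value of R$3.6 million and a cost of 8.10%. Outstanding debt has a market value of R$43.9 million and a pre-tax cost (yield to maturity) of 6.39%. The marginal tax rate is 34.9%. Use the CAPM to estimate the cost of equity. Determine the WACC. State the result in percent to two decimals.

10.01%

Cost of equity via CAPM: Re = 4.36% + 2.03 × 6.88% = 18.3264%.
Total capital V = 31.7 + 3.6 + 43.9 = 79.2.
Equity: weight = 31.7/79.2 = 0.4003; cost = 18.3264%.
Preferred: weight = 3.6/79.2 = 0.0455; cost = 8.1%.
Debt: weight = 43.9/79.2 = 0.5543; after-tax cost = 6.39% × (1 − 34.9%) = 4.1599%.
WACC = 0.4003 × 18.3264% + 0.0455 × 8.1000% + 0.5543 × 4.1599% = 10.0092%.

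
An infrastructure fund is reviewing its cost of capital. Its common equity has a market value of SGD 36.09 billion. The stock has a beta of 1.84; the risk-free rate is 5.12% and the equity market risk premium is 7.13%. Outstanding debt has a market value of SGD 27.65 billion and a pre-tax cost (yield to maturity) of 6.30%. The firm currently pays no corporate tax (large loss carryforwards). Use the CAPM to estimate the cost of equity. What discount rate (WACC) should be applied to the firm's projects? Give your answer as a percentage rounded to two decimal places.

Cost of equity via CAPM: Re = 5.12% + 1.84 × 7.13% = 18.2392%.
Total capital V = 36.09 + 27.65 = 63.74.
Equity: weight = 36.09/63.74 = 0.5662; cost = 18.2392%.
Debt: weight = 27.65/63.74 = 0.4338; after-tax cost = 6.3% × (1 − 0%) = 6.3000%.
WACC = 0.5662 × 18.2392% + 0.4338 × 6.3000% = 13.0601%.

13.06%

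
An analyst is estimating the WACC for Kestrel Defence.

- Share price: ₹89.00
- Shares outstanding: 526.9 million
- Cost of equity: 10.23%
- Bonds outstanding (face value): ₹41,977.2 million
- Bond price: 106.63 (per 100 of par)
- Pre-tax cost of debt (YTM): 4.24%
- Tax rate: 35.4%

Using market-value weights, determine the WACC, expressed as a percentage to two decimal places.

6.57%

Market value of equity E = 89.0 × 526.9m = 46894.1m. Market value of debt D = 41977.2m × 106.63/100 = 44760.28836m.
Total capital V = 46894.1 + 44760.28836 = 91654.38836.
Equity: weight = 46894.1/91654.38836 = 0.5116; cost = 10.23%.
Bonds outstanding: weight = 44760.28836/91654.38836 = 0.4884; after-tax cost = 4.24% × (1 − 35.4%) = 2.7390%.
WACC = 0.5116 × 10.2300% + 0.4884 × 2.7390% = 6.5717%.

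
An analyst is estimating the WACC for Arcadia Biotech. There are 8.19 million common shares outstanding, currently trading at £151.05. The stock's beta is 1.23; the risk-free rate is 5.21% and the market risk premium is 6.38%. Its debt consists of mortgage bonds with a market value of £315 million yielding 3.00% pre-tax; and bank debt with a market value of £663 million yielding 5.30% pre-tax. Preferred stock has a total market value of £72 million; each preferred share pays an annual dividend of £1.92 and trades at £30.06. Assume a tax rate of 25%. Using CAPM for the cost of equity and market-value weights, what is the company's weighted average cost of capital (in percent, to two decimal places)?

Cost of equity via CAPM: Re = 5.21% + 1.23 × 6.38% = 13.0574%.
Cost of preferred: Rp = 1.92 / 30.06 = 6.3872%.
Market value of equity E = 151.05 × 8.19m = 1237.0995m.
Total capital V = 1237.0995 + 72 + 315 + 663 = 2287.0995.
Equity: weight = 1237.0995/2287.0995 = 0.5409; cost = 13.0574%.
Preferred: weight = 72/2287.0995 = 0.0315; cost = 6.3872%.
Mortgage bonds: weight = 315/2287.0995 = 0.1377; after-tax cost = 3% × (1 − 25%) = 2.2500%.
Bank debt: weight = 663/2287.0995 = 0.2899; after-tax cost = 5.3% × (1 − 25%) = 3.9750%.
WACC = 0.5409 × 13.0574% + 0.0315 × 6.3872% + 0.1377 × 2.2500% + 0.2899 × 3.9750% = 8.7261%.

8.73%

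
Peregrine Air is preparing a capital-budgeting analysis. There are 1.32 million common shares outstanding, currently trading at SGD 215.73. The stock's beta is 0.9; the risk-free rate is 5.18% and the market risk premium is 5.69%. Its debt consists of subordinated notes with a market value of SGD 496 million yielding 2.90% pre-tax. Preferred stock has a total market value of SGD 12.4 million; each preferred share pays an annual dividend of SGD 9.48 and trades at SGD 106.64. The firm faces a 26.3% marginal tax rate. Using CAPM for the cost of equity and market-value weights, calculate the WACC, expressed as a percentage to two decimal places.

Cost of equity via CAPM: Re = 5.18% + 0.9 × 5.69% = 10.3010%.
Cost of preferred: Rp = 9.48 / 106.64 = 8.8897%.
Market value of equity E = 215.73 × 1.32m = 284.7636m.
Total capital V = 284.7636 + 12.4 + 496 = 793.1636.
Equity: weight = 284.7636/793.1636 = 0.3590; cost = 10.301%.
Preferred: weight = 12.4/793.1636 = 0.0156; cost = 8.8897%.
Subordinated notes: weight = 496/793.1636 = 0.6253; after-tax cost = 2.9% × (1 − 26.3%) = 2.1373%.
WACC = 0.3590 × 10.3010% + 0.0156 × 8.8897% + 0.6253 × 2.1373% = 5.1738%.

5.17%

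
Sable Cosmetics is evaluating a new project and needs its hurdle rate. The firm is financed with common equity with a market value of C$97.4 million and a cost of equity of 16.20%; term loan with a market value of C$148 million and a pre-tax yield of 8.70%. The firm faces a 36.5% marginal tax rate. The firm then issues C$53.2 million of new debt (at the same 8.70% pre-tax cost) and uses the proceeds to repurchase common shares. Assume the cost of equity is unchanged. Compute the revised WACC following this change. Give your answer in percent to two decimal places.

After the change:
Total capital V = 44.2 + 201.2 = 245.4.
Equity: weight = 44.2/245.4 = 0.1801; cost = 16.2%.
Term loan: weight = 201.2/245.4 = 0.8199; after-tax cost = 8.7% × (1 − 36.5%) = 5.5245%.
WACC = 0.1801 × 16.2000% + 0.8199 × 5.5245% = 7.4473%.

7.45%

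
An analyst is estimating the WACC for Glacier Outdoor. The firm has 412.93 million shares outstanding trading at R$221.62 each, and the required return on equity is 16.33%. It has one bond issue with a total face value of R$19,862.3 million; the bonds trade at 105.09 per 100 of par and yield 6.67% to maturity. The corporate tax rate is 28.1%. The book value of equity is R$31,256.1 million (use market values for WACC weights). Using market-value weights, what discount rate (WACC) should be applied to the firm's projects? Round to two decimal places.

14.19%

Market value of equity E = 221.62 × 412.93m = 91513.5466m. Market value of debt D = 19862.3m × 105.09/100 = 20873.29107m.
Total capital V = 91513.5466 + 20873.29107 = 112386.83767.
Equity: weight = 91513.5466/112386.83767 = 0.8143; cost = 16.33%.
Bonds outstanding: weight = 20873.29107/112386.83767 = 0.1857; after-tax cost = 6.67% × (1 − 28.1%) = 4.7957%.
WACC = 0.8143 × 16.3300% + 0.1857 × 4.7957% = 14.1878%.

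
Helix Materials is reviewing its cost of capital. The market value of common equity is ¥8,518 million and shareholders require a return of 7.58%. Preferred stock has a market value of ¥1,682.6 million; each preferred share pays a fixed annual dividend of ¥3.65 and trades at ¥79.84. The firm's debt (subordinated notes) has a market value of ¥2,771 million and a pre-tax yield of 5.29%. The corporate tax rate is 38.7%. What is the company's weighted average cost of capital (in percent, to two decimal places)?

Cost of preferred: Rp = 3.65 / 79.84 = 4.5716%.
Total capital V = 8518 + 1682.6 + 2771 = 12971.6.
Equity: weight = 8518/12971.6 = 0.6567; cost = 7.58%.
Preferred: weight = 1682.6/12971.6 = 0.1297; cost = 4.5716%.
Subordinated notes: weight = 2771/12971.6 = 0.2136; after-tax cost = 5.29% × (1 − 38.7%) = 3.2428%.
WACC = 0.6567 × 7.5800% + 0.1297 × 4.5716% + 0.2136 × 3.2428% = 6.2632%.

6.26%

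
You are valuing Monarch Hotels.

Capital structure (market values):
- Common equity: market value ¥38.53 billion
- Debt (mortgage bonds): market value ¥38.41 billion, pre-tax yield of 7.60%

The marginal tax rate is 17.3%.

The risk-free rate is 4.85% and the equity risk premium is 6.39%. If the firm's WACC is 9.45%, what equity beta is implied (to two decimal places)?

1.21

Total capital V = 38.53 + 38.41 = 76.94.
Equity weight = 38.53/76.94 = 0.5008.
Mortgage bonds weight = 38.41/76.94 = 0.4992.
Debt contribution = 0.4992 × 7.6% × (1 − 17.3%) = 3.1377%.
Required equity contribution = 9.45% − 3.1377% = 6.3123%  ⇒  Re = 12.6049%.
CAPM: 12.6049% = 4.85% + β × 6.39%  ⇒  β = 1.2136.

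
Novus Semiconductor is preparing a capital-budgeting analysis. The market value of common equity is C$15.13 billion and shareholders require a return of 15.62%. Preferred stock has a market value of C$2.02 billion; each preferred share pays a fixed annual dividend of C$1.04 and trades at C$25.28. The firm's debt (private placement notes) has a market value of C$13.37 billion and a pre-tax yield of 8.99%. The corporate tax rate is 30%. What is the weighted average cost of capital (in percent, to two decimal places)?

10.77%

Cost of preferred: Rp = 1.04 / 25.28 = 4.1139%.
Total capital V = 15.13 + 2.02 + 13.37 = 30.52.
Equity: weight = 15.13/30.52 = 0.4957; cost = 15.62%.
Preferred: weight = 2.02/30.52 = 0.0662; cost = 4.1139%.
Private placement notes: weight = 13.37/30.52 = 0.4381; after-tax cost = 8.99% × (1 − 30%) = 6.2930%.
WACC = 0.4957 × 15.6200% + 0.0662 × 4.1139% + 0.4381 × 6.2930% = 10.7725%.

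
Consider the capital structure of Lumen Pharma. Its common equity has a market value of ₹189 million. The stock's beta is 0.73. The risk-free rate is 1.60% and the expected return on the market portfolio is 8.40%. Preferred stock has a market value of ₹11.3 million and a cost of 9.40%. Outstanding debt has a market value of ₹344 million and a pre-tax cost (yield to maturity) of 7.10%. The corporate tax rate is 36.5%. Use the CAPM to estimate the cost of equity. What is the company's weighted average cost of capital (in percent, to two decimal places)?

5.32%

Market risk premium = 8.4% − 1.6% = 6.8%.
Cost of equity via CAPM: Re = 1.6% + 0.73 × 6.8% = 6.5640%.
Total capital V = 189 + 11.3 + 344 = 544.3.
Equity: weight = 189/544.3 = 0.3472; cost = 6.564%.
Preferred: weight = 11.3/544.3 = 0.0208; cost = 9.4%.
Debt: weight = 344/544.3 = 0.6320; after-tax cost = 7.1% × (1 − 36.5%) = 4.5085%.
WACC = 0.3472 × 6.5640% + 0.0208 × 9.4000% + 0.6320 × 4.5085% = 5.3238%.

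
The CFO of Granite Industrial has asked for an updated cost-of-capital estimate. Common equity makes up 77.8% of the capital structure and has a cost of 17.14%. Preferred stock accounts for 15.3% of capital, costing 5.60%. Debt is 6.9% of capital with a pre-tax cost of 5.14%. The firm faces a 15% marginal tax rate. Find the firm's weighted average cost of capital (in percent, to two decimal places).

After-tax cost of debt = 5.14% × (1 − 15%) = 4.3690%.
WACC = 0.778 × 17.1400% + 0.153 × 5.6000% + 0.069 × 4.3690% = 14.4932%.

14.49%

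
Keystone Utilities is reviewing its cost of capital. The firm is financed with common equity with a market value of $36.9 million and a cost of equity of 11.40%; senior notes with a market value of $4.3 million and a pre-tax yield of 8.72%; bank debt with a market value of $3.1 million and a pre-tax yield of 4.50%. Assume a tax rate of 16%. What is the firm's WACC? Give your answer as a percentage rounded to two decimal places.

10.47%

Total capital V = 36.9 + 4.3 + 3.1 = 44.3.
Equity: weight = 36.9/44.3 = 0.8330; cost = 11.4%.
Senior notes: weight = 4.3/44.3 = 0.0971; after-tax cost = 8.72% × (1 − 16%) = 7.3248%.
Bank debt: weight = 3.1/44.3 = 0.0700; after-tax cost = 4.5% × (1 − 16%) = 3.7800%.
WACC = 0.8330 × 11.4000% + 0.0971 × 7.3248% + 0.0700 × 3.7800% = 10.4712%.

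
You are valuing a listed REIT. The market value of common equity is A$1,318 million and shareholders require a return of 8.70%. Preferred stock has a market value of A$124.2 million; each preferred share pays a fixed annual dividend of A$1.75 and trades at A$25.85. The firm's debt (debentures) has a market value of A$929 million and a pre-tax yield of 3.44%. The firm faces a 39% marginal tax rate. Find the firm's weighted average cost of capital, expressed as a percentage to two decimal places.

6.01%

Cost of preferred: Rp = 1.75 / 25.85 = 6.7698%.
Total capital V = 1318 + 124.2 + 929 = 2371.2.
Equity: weight = 1318/2371.2 = 0.5558; cost = 8.7%.
Preferred: weight = 124.2/2371.2 = 0.0524; cost = 6.7698%.
Debentures: weight = 929/2371.2 = 0.3918; after-tax cost = 3.44% × (1 − 39%) = 2.0984%.
WACC = 0.5558 × 8.7000% + 0.0524 × 6.7698% + 0.3918 × 2.0984% = 6.0125%.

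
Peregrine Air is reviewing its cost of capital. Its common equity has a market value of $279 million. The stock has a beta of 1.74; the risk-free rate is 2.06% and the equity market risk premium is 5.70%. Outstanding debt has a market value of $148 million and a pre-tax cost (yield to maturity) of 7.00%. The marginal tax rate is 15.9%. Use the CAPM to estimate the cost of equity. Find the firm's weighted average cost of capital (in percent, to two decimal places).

Cost of equity via CAPM: Re = 2.06% + 1.74 × 5.7% = 11.9780%.
Total capital V = 279 + 148 = 427.
Equity: weight = 279/427 = 0.6534; cost = 11.978%.
Debt: weight = 148/427 = 0.3466; after-tax cost = 7% × (1 − 15.9%) = 5.8870%.
WACC = 0.6534 × 11.9780% + 0.3466 × 5.8870% = 9.8668%.

9.87%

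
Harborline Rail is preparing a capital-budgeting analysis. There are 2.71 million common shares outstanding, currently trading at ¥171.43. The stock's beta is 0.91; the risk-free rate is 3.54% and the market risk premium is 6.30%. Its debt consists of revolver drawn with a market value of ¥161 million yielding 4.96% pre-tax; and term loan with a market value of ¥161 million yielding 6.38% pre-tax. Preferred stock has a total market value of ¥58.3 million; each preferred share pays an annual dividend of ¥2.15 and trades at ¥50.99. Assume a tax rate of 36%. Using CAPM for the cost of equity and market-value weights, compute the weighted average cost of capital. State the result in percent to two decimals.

Cost of equity via CAPM: Re = 3.54% + 0.91 × 6.3% = 9.2730%.
Cost of preferred: Rp = 2.15 / 50.99 = 4.2165%.
Market value of equity E = 171.43 × 2.71m = 464.5753m.
Total capital V = 464.5753 + 58.3 + 161 + 161 = 844.8753.
Equity: weight = 464.5753/844.8753 = 0.5499; cost = 9.273%.
Preferred: weight = 58.3/844.8753 = 0.0690; cost = 4.2165%.
Revolver drawn: weight = 161/844.8753 = 0.1906; after-tax cost = 4.96% × (1 − 36%) = 3.1744%.
Term loan: weight = 161/844.8753 = 0.1906; after-tax cost = 6.38% × (1 − 36%) = 4.0832%.
WACC = 0.5499 × 9.2730% + 0.0690 × 4.2165% + 0.1906 × 3.1744% + 0.1906 × 4.0832% = 6.7730%.

6.77%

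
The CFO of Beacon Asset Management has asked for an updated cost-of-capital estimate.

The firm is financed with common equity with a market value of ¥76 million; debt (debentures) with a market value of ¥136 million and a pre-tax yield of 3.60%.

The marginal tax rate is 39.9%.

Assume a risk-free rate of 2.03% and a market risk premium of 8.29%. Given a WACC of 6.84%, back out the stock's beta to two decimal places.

1.59

Total capital V = 76 + 136 = 212.
Equity weight = 76/212 = 0.3585.
Debentures weight = 136/212 = 0.6415.
Debt contribution = 0.6415 × 3.6% × (1 − 39.9%) = 1.3880%.
Required equity contribution = 6.84% − 1.3880% = 5.4520%  ⇒  Re = 15.2083%.
CAPM: 15.2083% = 2.03% + β × 8.29%  ⇒  β = 1.5897.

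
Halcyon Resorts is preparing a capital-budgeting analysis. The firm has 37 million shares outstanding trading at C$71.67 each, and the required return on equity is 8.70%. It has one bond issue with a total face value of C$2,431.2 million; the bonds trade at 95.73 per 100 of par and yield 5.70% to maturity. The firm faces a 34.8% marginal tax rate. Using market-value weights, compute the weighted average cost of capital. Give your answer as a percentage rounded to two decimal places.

6.37%

Market value of equity E = 71.67 × 37m = 2651.79m. Market value of debt D = 2431.2m × 95.73/100 = 2327.38776m.
Total capital V = 2651.79 + 2327.38776 = 4979.17776.
Equity: weight = 2651.79/4979.17776 = 0.5326; cost = 8.7%.
Bonds outstanding: weight = 2327.38776/4979.17776 = 0.4674; after-tax cost = 5.7% × (1 − 34.8%) = 3.7164%.
WACC = 0.5326 × 8.7000% + 0.4674 × 3.7164% = 6.3705%.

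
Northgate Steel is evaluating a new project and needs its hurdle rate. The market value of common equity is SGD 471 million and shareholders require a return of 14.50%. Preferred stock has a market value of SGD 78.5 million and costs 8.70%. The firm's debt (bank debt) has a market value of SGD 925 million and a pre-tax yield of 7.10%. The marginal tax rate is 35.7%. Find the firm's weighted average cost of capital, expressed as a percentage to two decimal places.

7.96%

Total capital V = 471 + 78.5 + 925 = 1474.5.
Equity: weight = 471/1474.5 = 0.3194; cost = 14.5%.
Preferred: weight = 78.5/1474.5 = 0.0532; cost = 8.7%.
Bank debt: weight = 925/1474.5 = 0.6273; after-tax cost = 7.1% × (1 − 35.7%) = 4.5653%.
WACC = 0.3194 × 14.5000% + 0.0532 × 8.7000% + 0.6273 × 4.5653% = 7.9589%.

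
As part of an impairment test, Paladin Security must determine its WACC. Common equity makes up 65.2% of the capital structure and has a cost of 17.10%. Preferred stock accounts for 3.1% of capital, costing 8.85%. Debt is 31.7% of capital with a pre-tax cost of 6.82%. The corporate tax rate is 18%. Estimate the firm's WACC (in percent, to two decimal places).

13.20%

After-tax cost of debt = 6.82% × (1 − 18%) = 5.5924%.
WACC = 0.652 × 17.1000% + 0.031 × 8.8500% + 0.317 × 5.5924% = 13.1963%.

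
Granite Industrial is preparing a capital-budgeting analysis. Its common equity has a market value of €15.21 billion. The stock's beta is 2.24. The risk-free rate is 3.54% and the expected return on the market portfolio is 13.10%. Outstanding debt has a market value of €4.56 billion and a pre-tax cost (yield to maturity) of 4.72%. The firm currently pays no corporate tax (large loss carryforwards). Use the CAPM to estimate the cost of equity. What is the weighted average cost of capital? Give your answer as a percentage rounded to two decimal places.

Market risk premium = 13.1% − 3.54% = 9.56%.
Cost of equity via CAPM: Re = 3.54% + 2.24 × 9.56% = 24.9544%.
Total capital V = 15.21 + 4.56 = 19.77.
Equity: weight = 15.21/19.77 = 0.7693; cost = 24.9544%.
Debt: weight = 4.56/19.77 = 0.2307; after-tax cost = 4.72% × (1 − 0%) = 4.7200%.
WACC = 0.7693 × 24.9544% + 0.2307 × 4.7200% = 20.2873%.

20.29%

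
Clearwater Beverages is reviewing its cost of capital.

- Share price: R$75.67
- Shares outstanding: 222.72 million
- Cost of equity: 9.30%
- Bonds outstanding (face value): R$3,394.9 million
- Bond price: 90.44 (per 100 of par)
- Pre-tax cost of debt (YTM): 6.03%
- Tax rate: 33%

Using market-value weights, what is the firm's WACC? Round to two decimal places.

8.49%

Market value of equity E = 75.67 × 222.72m = 16853.2224m. Market value of debt D = 3394.9m × 90.44/100 = 3070.34756m.
Total capital V = 16853.2224 + 3070.34756 = 19923.56996.
Equity: weight = 16853.2224/19923.56996 = 0.8459; cost = 9.3%.
Bonds outstanding: weight = 3070.34756/19923.56996 = 0.1541; after-tax cost = 6.03% × (1 − 33%) = 4.0401%.
WACC = 0.8459 × 9.3000% + 0.1541 × 4.0401% = 8.4894%.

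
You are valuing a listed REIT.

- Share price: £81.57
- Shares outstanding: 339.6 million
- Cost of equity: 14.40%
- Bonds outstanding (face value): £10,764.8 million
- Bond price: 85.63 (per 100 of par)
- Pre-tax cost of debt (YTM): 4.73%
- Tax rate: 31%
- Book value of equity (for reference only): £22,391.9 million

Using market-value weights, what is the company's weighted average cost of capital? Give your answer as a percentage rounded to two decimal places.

Market value of equity E = 81.57 × 339.6m = 27701.172m. Market value of debt D = 10764.8m × 85.63/100 = 9217.89824m.
Total capital V = 27701.172 + 9217.89824 = 36919.07024.
Equity: weight = 27701.172/36919.07024 = 0.7503; cost = 14.4%.
Bonds outstanding: weight = 9217.89824/36919.07024 = 0.2497; after-tax cost = 4.73% × (1 − 31%) = 3.2637%.
WACC = 0.7503 × 14.4000% + 0.2497 × 3.2637% = 11.6195%.

11.62%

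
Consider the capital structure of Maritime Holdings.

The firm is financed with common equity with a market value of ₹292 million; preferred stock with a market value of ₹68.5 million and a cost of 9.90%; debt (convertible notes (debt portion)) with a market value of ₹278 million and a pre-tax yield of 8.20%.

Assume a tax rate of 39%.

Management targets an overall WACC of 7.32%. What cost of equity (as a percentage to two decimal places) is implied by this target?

Total capital V = 292 + 68.5 + 278 = 638.5.
Equity weight = 292/638.5 = 0.4573.
Preferred weight = 68.5/638.5 = 0.1073.
Convertible notes (debt portion) weight = 278/638.5 = 0.4354.
Debt contribution = 0.4354 × 8.2% × (1 − 39%) = 2.1778%.
Preferred contribution = 0.1073 × 9.9% = 1.0621%.
Required equity contribution = 7.32% − 3.2399% = 4.0801%.
Re = 4.0801% / 0.4573 = 8.9216%.

8.92%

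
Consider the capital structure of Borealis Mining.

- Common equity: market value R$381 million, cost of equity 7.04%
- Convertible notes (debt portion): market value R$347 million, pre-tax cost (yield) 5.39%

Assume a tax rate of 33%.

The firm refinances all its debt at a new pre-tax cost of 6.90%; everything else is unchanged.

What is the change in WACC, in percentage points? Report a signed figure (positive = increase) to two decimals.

+0.48 pp

Current WACC:
Total capital V = 381 + 347 = 728.
Equity: weight = 381/728 = 0.5234; cost = 7.04%.
Convertible notes (debt portion): weight = 347/728 = 0.4766; after-tax cost = 5.39% × (1 − 33%) = 3.6113%.
WACC = 0.5234 × 7.0400% + 0.4766 × 3.6113% = 5.4057%.
After the change:
Total capital V = 381 + 347 = 728.
Equity: weight = 381/728 = 0.5234; cost = 7.04%.
Convertible notes (debt portion): weight = 347/728 = 0.4766; after-tax cost = 6.9% × (1 − 33%) = 4.6230%.
WACC = 0.5234 × 7.0400% + 0.4766 × 4.6230% = 5.8879%.
Change in WACC = 5.8879% − 5.4057% = 0.4822 pp.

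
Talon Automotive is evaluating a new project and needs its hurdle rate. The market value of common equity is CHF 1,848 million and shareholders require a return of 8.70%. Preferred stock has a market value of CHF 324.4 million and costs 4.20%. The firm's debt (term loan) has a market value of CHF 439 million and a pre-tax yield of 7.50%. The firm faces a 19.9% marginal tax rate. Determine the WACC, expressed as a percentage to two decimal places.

7.69%

Total capital V = 1848 + 324.4 + 439 = 2611.4.
Equity: weight = 1848/2611.4 = 0.7077; cost = 8.7%.
Preferred: weight = 324.4/2611.4 = 0.1242; cost = 4.2%.
Term loan: weight = 439/2611.4 = 0.1681; after-tax cost = 7.5% × (1 − 19.9%) = 6.0075%.
WACC = 0.7077 × 8.7000% + 0.1242 × 4.2000% + 0.1681 × 6.0075% = 7.6884%.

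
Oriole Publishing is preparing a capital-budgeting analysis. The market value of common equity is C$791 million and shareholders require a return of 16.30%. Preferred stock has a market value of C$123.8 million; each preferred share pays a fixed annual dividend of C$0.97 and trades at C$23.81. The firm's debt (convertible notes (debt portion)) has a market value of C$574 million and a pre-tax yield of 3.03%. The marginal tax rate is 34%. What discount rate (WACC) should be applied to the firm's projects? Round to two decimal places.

Cost of preferred: Rp = 0.97 / 23.81 = 4.0739%.
Total capital V = 791 + 123.8 + 574 = 1488.8.
Equity: weight = 791/1488.8 = 0.5313; cost = 16.3%.
Preferred: weight = 123.8/1488.8 = 0.0832; cost = 4.0739%.
Convertible notes (debt portion): weight = 574/1488.8 = 0.3855; after-tax cost = 3.03% × (1 − 34%) = 1.9998%.
WACC = 0.5313 × 16.3000% + 0.0832 × 4.0739% + 0.3855 × 1.9998% = 9.7700%.

9.77%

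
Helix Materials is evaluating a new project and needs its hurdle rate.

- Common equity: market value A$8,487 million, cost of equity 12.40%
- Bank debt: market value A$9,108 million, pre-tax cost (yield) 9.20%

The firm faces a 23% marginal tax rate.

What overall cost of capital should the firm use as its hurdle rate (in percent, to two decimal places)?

Total capital V = 8487 + 9108 = 17595.
Equity: weight = 8487/17595 = 0.4824; cost = 12.4%.
Bank debt: weight = 9108/17595 = 0.5176; after-tax cost = 9.2% × (1 − 23%) = 7.0840%.
WACC = 0.4824 × 12.4000% + 0.5176 × 7.0840% = 9.6482%.

9.65%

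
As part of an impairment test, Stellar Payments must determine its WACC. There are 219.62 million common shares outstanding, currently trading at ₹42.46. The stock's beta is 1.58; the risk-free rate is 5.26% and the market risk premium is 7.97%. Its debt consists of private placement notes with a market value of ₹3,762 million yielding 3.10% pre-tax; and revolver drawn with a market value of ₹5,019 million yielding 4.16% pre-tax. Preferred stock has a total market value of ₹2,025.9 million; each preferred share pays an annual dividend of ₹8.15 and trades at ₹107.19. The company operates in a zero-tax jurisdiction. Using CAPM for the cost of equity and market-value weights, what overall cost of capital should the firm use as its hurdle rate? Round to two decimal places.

Cost of equity via CAPM: Re = 5.26% + 1.58 × 7.97% = 17.8526%.
Cost of preferred: Rp = 8.15 / 107.19 = 7.6033%.
Market value of equity E = 42.46 × 219.62m = 9325.0652m.
Total capital V = 9325.0652 + 2025.9 + 3762 + 5019 = 20131.9652.
Equity: weight = 9325.0652/20131.9652 = 0.4632; cost = 17.8526%.
Preferred: weight = 2025.9/20131.9652 = 0.1006; cost = 7.6033%.
Private placement notes: weight = 3762/20131.9652 = 0.1869; after-tax cost = 3.1% × (1 − 0%) = 3.1000%.
Revolver drawn: weight = 5019/20131.9652 = 0.2493; after-tax cost = 4.16% × (1 − 0%) = 4.1600%.
WACC = 0.4632 × 17.8526% + 0.1006 × 7.6033% + 0.1869 × 3.1000% + 0.2493 × 4.1600% = 10.6508%.

10.65%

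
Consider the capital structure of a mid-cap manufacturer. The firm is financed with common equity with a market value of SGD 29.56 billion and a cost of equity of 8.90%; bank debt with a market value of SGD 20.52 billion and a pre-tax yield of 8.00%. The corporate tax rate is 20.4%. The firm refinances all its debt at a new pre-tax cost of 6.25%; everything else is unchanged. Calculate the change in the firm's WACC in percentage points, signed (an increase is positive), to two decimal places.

-0.57 pp

Current WACC:
Total capital V = 29.56 + 20.52 = 50.08.
Equity: weight = 29.56/50.08 = 0.5903; cost = 8.9%.
Bank debt: weight = 20.52/50.08 = 0.4097; after-tax cost = 8% × (1 − 20.4%) = 6.3680%.
WACC = 0.5903 × 8.9000% + 0.4097 × 6.3680% = 7.8625%.
After the change:
Total capital V = 29.56 + 20.52 = 50.08.
Equity: weight = 29.56/50.08 = 0.5903; cost = 8.9%.
Bank debt: weight = 20.52/50.08 = 0.4097; after-tax cost = 6.25% × (1 − 20.4%) = 4.9750%.
WACC = 0.5903 × 8.9000% + 0.4097 × 4.9750% = 7.2918%.
Change in WACC = 7.2918% − 7.8625% = -0.5708 pp.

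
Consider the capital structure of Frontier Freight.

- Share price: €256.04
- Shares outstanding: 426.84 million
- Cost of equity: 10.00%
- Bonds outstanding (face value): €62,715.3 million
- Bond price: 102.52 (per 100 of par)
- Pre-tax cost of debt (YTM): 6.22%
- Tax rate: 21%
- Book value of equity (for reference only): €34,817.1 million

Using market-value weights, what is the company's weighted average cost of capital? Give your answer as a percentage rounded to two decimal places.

Market value of equity E = 256.04 × 426.84m = 109288.1136m. Market value of debt D = 62715.3m × 102.52/100 = 64295.72556m.
Total capital V = 109288.1136 + 64295.72556 = 173583.83916.
Equity: weight = 109288.1136/173583.83916 = 0.6296; cost = 10%.
Bonds outstanding: weight = 64295.72556/173583.83916 = 0.3704; after-tax cost = 6.22% × (1 − 21%) = 4.9138%.
WACC = 0.6296 × 10.0000% + 0.3704 × 4.9138% = 8.1161%.

8.12%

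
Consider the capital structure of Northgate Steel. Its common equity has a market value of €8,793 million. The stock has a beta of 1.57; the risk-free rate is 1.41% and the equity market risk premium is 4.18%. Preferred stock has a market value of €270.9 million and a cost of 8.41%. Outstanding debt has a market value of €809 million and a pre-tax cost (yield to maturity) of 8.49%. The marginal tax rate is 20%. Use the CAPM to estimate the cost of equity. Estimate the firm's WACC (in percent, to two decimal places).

Cost of equity via CAPM: Re = 1.41% + 1.57 × 4.18% = 7.9726%.
Total capital V = 8793 + 270.9 + 809 = 9872.9.
Equity: weight = 8793/9872.9 = 0.8906; cost = 7.9726%.
Preferred: weight = 270.9/9872.9 = 0.0274; cost = 8.41%.
Debt: weight = 809/9872.9 = 0.0819; after-tax cost = 8.49% × (1 − 20%) = 6.7920%.
WACC = 0.8906 × 7.9726% + 0.0274 × 8.4100% + 0.0819 × 6.7920% = 7.8879%.

7.89%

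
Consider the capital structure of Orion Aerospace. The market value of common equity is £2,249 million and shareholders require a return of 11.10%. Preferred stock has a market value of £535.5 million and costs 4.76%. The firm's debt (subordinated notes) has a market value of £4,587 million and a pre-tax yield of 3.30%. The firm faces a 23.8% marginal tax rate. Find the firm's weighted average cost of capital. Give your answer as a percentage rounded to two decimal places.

Total capital V = 2249 + 535.5 + 4587 = 7371.5.
Equity: weight = 2249/7371.5 = 0.3051; cost = 11.1%.
Preferred: weight = 535.5/7371.5 = 0.0726; cost = 4.76%.
Subordinated notes: weight = 4587/7371.5 = 0.6223; after-tax cost = 3.3% × (1 − 23.8%) = 2.5146%.
WACC = 0.3051 × 11.1000% + 0.0726 × 4.7600% + 0.6223 × 2.5146% = 5.2971%.

5.30%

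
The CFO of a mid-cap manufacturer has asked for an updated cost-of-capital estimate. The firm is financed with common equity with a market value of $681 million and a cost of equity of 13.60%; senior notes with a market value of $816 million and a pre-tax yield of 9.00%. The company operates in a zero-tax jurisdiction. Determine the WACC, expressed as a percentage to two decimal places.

Total capital V = 681 + 816 = 1497.
Equity: weight = 681/1497 = 0.4549; cost = 13.6%.
Senior notes: weight = 816/1497 = 0.5451; after-tax cost = 9% × (1 − 0%) = 9.0000%.
WACC = 0.4549 × 13.6000% + 0.5451 × 9.0000% = 11.0926%.

11.09%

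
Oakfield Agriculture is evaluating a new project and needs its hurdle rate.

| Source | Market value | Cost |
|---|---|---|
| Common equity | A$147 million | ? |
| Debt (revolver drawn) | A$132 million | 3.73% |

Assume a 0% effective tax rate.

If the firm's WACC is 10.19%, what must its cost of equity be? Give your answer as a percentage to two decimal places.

15.99%

Total capital V = 147 + 132 = 279.
Equity weight = 147/279 = 0.5269.
Revolver drawn weight = 132/279 = 0.4731.
Debt contribution = 0.4731 × 3.73% × (1 − 0%) = 1.7647%.
Required equity contribution = 10.19% − 1.7647% = 8.4253%.
Re = 8.4253% / 0.5269 = 15.9908%.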